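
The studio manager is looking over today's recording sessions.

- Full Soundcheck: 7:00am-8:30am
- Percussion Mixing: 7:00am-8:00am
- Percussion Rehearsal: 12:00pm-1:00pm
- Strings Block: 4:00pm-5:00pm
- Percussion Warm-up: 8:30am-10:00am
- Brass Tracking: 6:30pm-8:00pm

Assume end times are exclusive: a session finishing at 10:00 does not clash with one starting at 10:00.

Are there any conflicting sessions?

Sorted by start: Full Soundcheck, Percussion Mixing, Percussion Warm-up, Percussion Rehearsal, Strings Block, Brass Tracking.
Percussion Mixing starts before Full Soundcheck ends → Full Soundcheck and Percussion Mixing overlap.
That's a conflict, so the schedule is not conflict-free.

Yes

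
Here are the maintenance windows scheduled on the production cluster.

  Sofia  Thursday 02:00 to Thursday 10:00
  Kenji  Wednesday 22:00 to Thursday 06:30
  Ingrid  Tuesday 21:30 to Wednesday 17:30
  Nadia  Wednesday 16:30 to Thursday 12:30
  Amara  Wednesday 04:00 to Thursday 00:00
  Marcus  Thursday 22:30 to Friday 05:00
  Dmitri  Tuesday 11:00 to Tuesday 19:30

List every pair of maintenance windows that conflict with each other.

Sorted by start: Dmitri, Ingrid, Amara, Nadia, Kenji, Sofia, Marcus.
Ingrid starts after Dmitri ends; Dmitri is clear from here.
Amara starts before Ingrid ends → Ingrid and Amara overlap.
Nadia starts before Ingrid ends → Ingrid and Nadia overlap.
Kenji starts after Ingrid ends; Ingrid is clear from here.
Nadia starts before Amara ends → Amara and Nadia overlap.
Kenji starts before Amara ends → Amara and Kenji overlap.
Sofia starts after Amara ends; Amara is clear from here.
Kenji starts before Nadia ends → Nadia and Kenji overlap.
Sofia starts before Nadia ends → Nadia and Sofia overlap.
Marcus starts after Nadia ends.
Sofia starts before Kenji ends → Kenji and Sofia overlap.
Marcus starts after Kenji ends.
Marcus starts after Sofia ends.

Amara & Ingrid, Amara & Kenji, Amara & Nadia, Ingrid & Nadia, Kenji & Nadia, Kenji & Sofia, Nadia & Sofia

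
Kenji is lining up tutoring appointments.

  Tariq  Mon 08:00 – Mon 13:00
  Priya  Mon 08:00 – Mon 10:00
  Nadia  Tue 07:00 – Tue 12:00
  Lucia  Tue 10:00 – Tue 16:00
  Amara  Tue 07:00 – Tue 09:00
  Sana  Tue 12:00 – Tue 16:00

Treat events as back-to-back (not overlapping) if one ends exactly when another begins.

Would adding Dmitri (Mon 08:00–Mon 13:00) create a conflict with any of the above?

Tariq: starts Mon 08:00 before Dmitri ends Mon 13:00, and ends Mon 13:00 after Dmitri starts Mon 08:00 → overlap.
Priya: starts Mon 08:00 before Dmitri ends Mon 13:00, and ends Mon 10:00 after Dmitri starts Mon 08:00 → overlap.
Nadia: starts Tue 07:00 at or after Dmitri ends Mon 13:00 → clear.
Amara: starts Tue 07:00 at or after Dmitri ends Mon 13:00 → clear.
Lucia: starts Tue 10:00 at or after Dmitri ends Mon 13:00 → clear.
Sana: starts Tue 12:00 at or after Dmitri ends Mon 13:00 → clear.
Dmitri overlaps Tariq, Priya.

Yes — it overlaps Priya, Tariq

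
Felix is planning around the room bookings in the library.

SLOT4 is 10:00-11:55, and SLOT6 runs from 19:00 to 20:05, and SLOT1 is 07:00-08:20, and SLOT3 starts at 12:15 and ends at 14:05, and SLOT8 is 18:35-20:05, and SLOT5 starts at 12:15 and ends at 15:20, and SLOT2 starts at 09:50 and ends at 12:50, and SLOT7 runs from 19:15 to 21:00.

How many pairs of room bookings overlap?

7

Sorted by start: SLOT1, SLOT2, SLOT4, SLOT3, SLOT5, SLOT8, SLOT6, SLOT7.
SLOT2 starts after SLOT1 ends, so nothing later overlaps SLOT1 either.
SLOT4 starts before SLOT2 ends → SLOT2 and SLOT4 overlap.
SLOT3 starts before SLOT2 ends → SLOT2 and SLOT3 overlap.
SLOT5 starts before SLOT2 ends → SLOT2 and SLOT5 overlap.
SLOT8 starts after SLOT2 ends, so nothing later overlaps SLOT2 either.
SLOT3 starts after SLOT4 ends, so nothing later overlaps SLOT4 either.
SLOT5 starts before SLOT3 ends → SLOT3 and SLOT5 overlap.
SLOT8 starts after SLOT3 ends, so nothing later overlaps SLOT3 either.
SLOT8 starts after SLOT5 ends, so nothing later overlaps SLOT5 either.
SLOT6 starts before SLOT8 ends → SLOT8 and SLOT6 overlap.
SLOT7 starts before SLOT8 ends → SLOT8 and SLOT7 overlap.
SLOT7 starts before SLOT6 ends → SLOT6 and SLOT7 overlap.
Overlapping pairs: SLOT2 & SLOT3, SLOT2 & SLOT4, SLOT2 & SLOT5, SLOT3 & SLOT5, SLOT6 & SLOT7, SLOT6 & SLOT8, SLOT7 & SLOT8 — 7 in total.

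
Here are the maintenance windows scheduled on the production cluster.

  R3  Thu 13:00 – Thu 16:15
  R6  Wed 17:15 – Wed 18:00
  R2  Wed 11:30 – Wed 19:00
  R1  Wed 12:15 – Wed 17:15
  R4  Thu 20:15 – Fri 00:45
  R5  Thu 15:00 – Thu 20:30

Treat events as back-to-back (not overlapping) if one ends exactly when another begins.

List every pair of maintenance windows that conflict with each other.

Sorted by start: R2, R1, R6, R3, R5, R4.
R1 starts before R2 ends → R2 and R1 overlap.
R6 starts before R2 ends → R2 and R6 overlap.
R3 starts after R2 ends; R2 is clear from here.
R6 starts exactly when R1 ends (back-to-back, no overlap); R1 is clear from here.
R3 starts after R6 ends; R6 is clear from here.
R5 starts before R3 ends → R3 and R5 overlap.
R4 starts after R3 ends.
R4 starts before R5 ends → R5 and R4 overlap.

R1 & R2, R2 & R6, R3 & R5, R4 & R5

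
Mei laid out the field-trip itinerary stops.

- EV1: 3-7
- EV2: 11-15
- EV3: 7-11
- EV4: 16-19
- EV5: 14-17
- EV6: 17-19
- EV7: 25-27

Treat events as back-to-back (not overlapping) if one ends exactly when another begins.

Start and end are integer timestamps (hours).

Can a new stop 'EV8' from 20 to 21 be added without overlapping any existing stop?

EV1: ends 7 at or before EV8 starts 20 → clear.
EV3: ends 11 at or before EV8 starts 20 → clear.
EV2: ends 15 at or before EV8 starts 20 → clear.
EV5: ends 17 at or before EV8 starts 20 → clear.
EV4: ends 19 at or before EV8 starts 20 → clear.
EV6: ends 19 at or before EV8 starts 20 → clear.
EV7: starts 25 at or after EV8 ends 21 → clear.

Yes — the slot is free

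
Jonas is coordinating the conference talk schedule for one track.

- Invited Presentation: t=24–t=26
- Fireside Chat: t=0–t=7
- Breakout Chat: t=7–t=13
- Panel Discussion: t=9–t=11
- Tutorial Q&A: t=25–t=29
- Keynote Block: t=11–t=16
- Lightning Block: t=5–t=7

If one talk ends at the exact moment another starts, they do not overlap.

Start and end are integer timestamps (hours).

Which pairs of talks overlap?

Breakout Chat & Keynote Block, Breakout Chat & Panel Discussion, Fireside Chat & Lightning Block, Invited Presentation & Tutorial Q&A

Two intervals overlap when each starts before the other ends.
Sorted by start: Fireside Chat, Lightning Block, Breakout Chat, Panel Discussion, Keynote Block, Invited Presentation, Tutorial Q&A.
Lightning Block starts before Fireside Chat ends → Fireside Chat and Lightning Block overlap.
Breakout Chat starts exactly when Fireside Chat ends (back-to-back, no overlap), so nothing later overlaps Fireside Chat either.
Breakout Chat starts exactly when Lightning Block ends (back-to-back, no overlap), so nothing later overlaps Lightning Block either.
Panel Discussion starts before Breakout Chat ends → Breakout Chat and Panel Discussion overlap.
Keynote Block starts before Breakout Chat ends → Breakout Chat and Keynote Block overlap.
Invited Presentation starts after Breakout Chat ends, so nothing later overlaps Breakout Chat either.
Keynote Block starts exactly when Panel Discussion ends (back-to-back, no overlap), so nothing later overlaps Panel Discussion either.
Invited Presentation starts after Keynote Block ends, so nothing later overlaps Keynote Block either.
Tutorial Q&A starts before Invited Presentation ends → Invited Presentation and Tutorial Q&A overlap.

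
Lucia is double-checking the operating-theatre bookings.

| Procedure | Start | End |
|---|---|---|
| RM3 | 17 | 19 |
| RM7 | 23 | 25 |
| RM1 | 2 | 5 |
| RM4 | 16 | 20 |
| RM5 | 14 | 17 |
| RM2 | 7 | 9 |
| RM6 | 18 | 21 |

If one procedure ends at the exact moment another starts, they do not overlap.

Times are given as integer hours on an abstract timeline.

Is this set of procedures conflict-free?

No

Check each pair: they overlap iff neither finishes before the other starts.
Sorted by start: RM1, RM2, RM5, RM4, RM3, RM6, RM7.
RM2 starts after RM1 ends, so nothing later overlaps RM1 either.
RM5 starts after RM2 ends, so nothing later overlaps RM2 either.
RM4 starts before RM5 ends → RM5 and RM4 overlap.
That's a conflict, so the schedule is not conflict-free.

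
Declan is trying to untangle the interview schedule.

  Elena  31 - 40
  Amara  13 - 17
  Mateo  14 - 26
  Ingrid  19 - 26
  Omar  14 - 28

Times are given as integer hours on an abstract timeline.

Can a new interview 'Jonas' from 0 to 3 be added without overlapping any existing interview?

Amara: starts 13 at or after Jonas ends 3 → clear.
Mateo: starts 14 at or after Jonas ends 3 → clear.
Omar: starts 14 at or after Jonas ends 3 → clear.
Ingrid: starts 19 at or after Jonas ends 3 → clear.
Elena: starts 31 at or after Jonas ends 3 → clear.

Yes — the slot is free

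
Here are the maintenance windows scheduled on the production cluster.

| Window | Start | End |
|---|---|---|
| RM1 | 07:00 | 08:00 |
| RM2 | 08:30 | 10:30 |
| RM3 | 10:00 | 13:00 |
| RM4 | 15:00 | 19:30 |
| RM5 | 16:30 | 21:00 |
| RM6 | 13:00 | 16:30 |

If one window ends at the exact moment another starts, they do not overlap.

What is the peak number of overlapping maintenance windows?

2

Sweep the timeline, counting +1 at each start and −1 at each end (ends before starts at a tie):
07:00 start RM1 → 1
08:00 end RM1 → 0
08:30 start RM2 → 1
10:00 start RM3 → 2
10:30 end RM2 → 1
13:00 end RM3 → 0
13:00 start RM6 → 1
15:00 start RM4 → 2
16:30 end RM6 → 1
16:30 start RM5 → 2
19:30 end RM4 → 1
21:00 end RM5 → 0
Peak is 2, at 10:00 (RM2, RM3).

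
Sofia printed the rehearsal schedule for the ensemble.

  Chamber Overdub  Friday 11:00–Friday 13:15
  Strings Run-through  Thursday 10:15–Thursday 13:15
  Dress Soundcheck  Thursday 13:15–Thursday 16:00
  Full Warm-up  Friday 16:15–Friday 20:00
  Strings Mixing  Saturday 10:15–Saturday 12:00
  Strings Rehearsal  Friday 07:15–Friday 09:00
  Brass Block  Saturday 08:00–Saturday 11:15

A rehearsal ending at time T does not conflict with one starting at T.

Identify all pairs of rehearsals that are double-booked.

Brass Block & Strings Mixing

Sorted by start: Strings Run-through, Dress Soundcheck, Strings Rehearsal, Chamber Overdub, Full Warm-up, Brass Block, Strings Mixing.
Dress Soundcheck starts exactly when Strings Run-through ends (back-to-back, no overlap), so Strings Run-through has no further overlaps.
Strings Rehearsal starts after Dress Soundcheck ends, so Dress Soundcheck has no further overlaps.
Chamber Overdub starts after Strings Rehearsal ends, so Strings Rehearsal has no further overlaps.
Full Warm-up starts after Chamber Overdub ends, so Chamber Overdub has no further overlaps.
Brass Block starts after Full Warm-up ends, so Full Warm-up has no further overlaps.
Strings Mixing starts before Brass Block ends → Brass Block and Strings Mixing overlap.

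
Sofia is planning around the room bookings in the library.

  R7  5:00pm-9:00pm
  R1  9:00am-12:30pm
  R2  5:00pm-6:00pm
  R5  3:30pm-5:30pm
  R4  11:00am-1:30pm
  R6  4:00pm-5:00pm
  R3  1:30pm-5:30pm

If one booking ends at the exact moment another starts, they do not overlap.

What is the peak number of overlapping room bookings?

4

Sort all start/end points and keep a running count:
9:00am start R1 → 1
11:00am start R4 → 2
12:30pm end R1 → 1
1:30pm end R4 → 0
1:30pm start R3 → 1
3:30pm start R5 → 2
4:00pm start R6 → 3
5:00pm end R6 → 2
5:00pm start R2 → 3
5:00pm start R7 → 4
5:30pm end R3 → 3
5:30pm end R5 → 2
6:00pm end R2 → 1
9:00pm end R7 → 0
Peak is 4, at 5:00pm (R2, R3, R5, R7).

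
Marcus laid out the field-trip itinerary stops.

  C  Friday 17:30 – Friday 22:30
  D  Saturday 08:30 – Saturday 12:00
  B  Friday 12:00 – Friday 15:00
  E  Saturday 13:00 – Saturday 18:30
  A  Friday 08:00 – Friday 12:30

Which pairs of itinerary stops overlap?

A & B

Sorted by start: A, B, C, D, E.
B starts before A ends → A and B overlap.
C starts after A ends; A is clear from here.
C starts after B ends; B is clear from here.
D starts after C ends; C is clear from here.
E starts after D ends.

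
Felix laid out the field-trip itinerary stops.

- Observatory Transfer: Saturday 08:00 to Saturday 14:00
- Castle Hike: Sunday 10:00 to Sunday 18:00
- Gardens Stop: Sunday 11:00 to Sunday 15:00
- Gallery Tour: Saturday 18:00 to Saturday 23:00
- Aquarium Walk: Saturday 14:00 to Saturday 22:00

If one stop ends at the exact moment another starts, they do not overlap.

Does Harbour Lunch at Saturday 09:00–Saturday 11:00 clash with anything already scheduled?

Yes — it overlaps Observatory Transfer

Observatory Transfer: starts Saturday 08:00 before Harbour Lunch ends Saturday 11:00, and ends Saturday 14:00 after Harbour Lunch starts Saturday 09:00 → overlap.
Aquarium Walk: starts Saturday 14:00 at or after Harbour Lunch ends Saturday 11:00 → clear.
Gallery Tour: starts Saturday 18:00 at or after Harbour Lunch ends Saturday 11:00 → clear.
Castle Hike: starts Sunday 10:00 at or after Harbour Lunch ends Saturday 11:00 → clear.
Gardens Stop: starts Sunday 11:00 at or after Harbour Lunch ends Saturday 11:00 → clear.
Harbour Lunch overlaps Observatory Transfer.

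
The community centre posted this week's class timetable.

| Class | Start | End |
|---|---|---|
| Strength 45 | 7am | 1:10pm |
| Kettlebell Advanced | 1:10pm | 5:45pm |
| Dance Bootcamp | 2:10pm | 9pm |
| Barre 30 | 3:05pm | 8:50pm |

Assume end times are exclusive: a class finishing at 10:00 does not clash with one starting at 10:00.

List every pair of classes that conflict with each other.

Barre 30 & Dance Bootcamp, Barre 30 & Kettlebell Advanced, Dance Bootcamp & Kettlebell Advanced

Sorted by start: Strength 45, Kettlebell Advanced, Dance Bootcamp, Barre 30.
Kettlebell Advanced starts exactly when Strength 45 ends (back-to-back, no overlap); Strength 45 is clear from here.
Dance Bootcamp starts before Kettlebell Advanced ends → Kettlebell Advanced and Dance Bootcamp overlap.
Barre 30 starts before Kettlebell Advanced ends → Kettlebell Advanced and Barre 30 overlap.
Barre 30 starts before Dance Bootcamp ends → Dance Bootcamp and Barre 30 overlap.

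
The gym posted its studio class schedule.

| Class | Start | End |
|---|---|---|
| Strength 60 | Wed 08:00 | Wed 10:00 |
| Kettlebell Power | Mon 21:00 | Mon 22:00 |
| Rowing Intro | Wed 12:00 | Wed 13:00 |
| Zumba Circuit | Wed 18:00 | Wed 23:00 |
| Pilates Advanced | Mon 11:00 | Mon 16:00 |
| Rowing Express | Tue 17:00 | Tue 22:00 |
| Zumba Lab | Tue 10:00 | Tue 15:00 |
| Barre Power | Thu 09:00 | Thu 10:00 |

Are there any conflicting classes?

No

Check each pair: they overlap iff neither finishes before the other starts.
Sorted by start: Pilates Advanced, Kettlebell Power, Zumba Lab, Rowing Express, Strength 60, Rowing Intro, Zumba Circuit, Barre Power.
Kettlebell Power starts after Pilates Advanced ends; Pilates Advanced is clear from here.
Zumba Lab starts after Kettlebell Power ends; Kettlebell Power is clear from here.
Rowing Express starts after Zumba Lab ends; Zumba Lab is clear from here.
Strength 60 starts after Rowing Express ends; Rowing Express is clear from here.
Rowing Intro starts after Strength 60 ends; Strength 60 is clear from here.
Zumba Circuit starts after Rowing Intro ends; Rowing Intro is clear from here.
Barre Power starts after Zumba Circuit ends.
Every pair is clear; the schedule has no overlaps.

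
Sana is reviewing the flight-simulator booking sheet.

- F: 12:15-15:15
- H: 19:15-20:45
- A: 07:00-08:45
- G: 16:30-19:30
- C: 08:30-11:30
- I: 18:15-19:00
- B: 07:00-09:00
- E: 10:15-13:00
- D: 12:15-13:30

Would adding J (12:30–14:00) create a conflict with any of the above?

Yes — it overlaps D, E, F

A: ends 08:45 at or before J starts 12:30 → clear.
B: ends 09:00 at or before J starts 12:30 → clear.
C: ends 11:30 at or before J starts 12:30 → clear.
E: starts 10:15 before J ends 14:00, and ends 13:00 after J starts 12:30 → overlap.
D: starts 12:15 before J ends 14:00, and ends 13:30 after J starts 12:30 → overlap.
F: starts 12:15 before J ends 14:00, and ends 15:15 after J starts 12:30 → overlap.
G: starts 16:30 at or after J ends 14:00 → clear.
I: starts 18:15 at or after J ends 14:00 → clear.
H: starts 19:15 at or after J ends 14:00 → clear.
J overlaps D, E, F.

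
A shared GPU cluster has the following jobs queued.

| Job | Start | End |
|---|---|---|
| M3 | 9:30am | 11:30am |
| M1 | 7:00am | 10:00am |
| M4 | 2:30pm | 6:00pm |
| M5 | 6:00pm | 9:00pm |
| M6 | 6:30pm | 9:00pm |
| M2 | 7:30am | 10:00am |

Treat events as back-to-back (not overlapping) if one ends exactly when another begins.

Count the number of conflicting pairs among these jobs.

4

Sorted by start: M1, M2, M3, M4, M5, M6.
M2 starts before M1 ends → M1 and M2 overlap.
M3 starts before M1 ends → M1 and M3 overlap.
M4 starts after M1 ends — done with M1.
M3 starts before M2 ends → M2 and M3 overlap.
M4 starts after M2 ends — done with M2.
M4 starts after M3 ends — done with M3.
M5 starts exactly when M4 ends (back-to-back, no overlap) — done with M4.
M6 starts before M5 ends → M5 and M6 overlap.
Overlapping pairs: M1 & M2, M1 & M3, M2 & M3, M5 & M6 — 4 in total.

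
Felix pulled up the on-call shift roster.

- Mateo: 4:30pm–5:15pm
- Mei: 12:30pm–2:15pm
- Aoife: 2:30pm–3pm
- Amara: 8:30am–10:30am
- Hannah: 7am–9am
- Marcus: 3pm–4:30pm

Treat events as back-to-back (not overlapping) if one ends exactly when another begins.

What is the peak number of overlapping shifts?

Sweep the timeline, counting +1 at each start and −1 at each end (ends before starts at a tie):
7am start Hannah → 1
8:30am start Amara → 2
9am end Hannah → 1
10:30am end Amara → 0
12:30pm start Mei → 1
2:15pm end Mei → 0
2:30pm start Aoife → 1
3pm end Aoife → 0
3pm start Marcus → 1
4:30pm end Marcus → 0
4:30pm start Mateo → 1
5:15pm end Mateo → 0
Peak is 2, at 8:30am (Amara, Hannah).

2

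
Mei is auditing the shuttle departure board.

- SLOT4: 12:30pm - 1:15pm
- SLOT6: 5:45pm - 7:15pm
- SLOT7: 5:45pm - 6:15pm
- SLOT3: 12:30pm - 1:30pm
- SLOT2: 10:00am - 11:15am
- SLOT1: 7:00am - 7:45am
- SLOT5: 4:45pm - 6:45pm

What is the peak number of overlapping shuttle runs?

3

Sweep the timeline, counting +1 at each start and −1 at each end (ends before starts at a tie):
7:00am start SLOT1 → 1
7:45am end SLOT1 → 0
10:00am start SLOT2 → 1
11:15am end SLOT2 → 0
12:30pm start SLOT3 → 1
12:30pm start SLOT4 → 2
1:15pm end SLOT4 → 1
1:30pm end SLOT3 → 0
4:45pm start SLOT5 → 1
5:45pm start SLOT6 → 2
5:45pm start SLOT7 → 3
6:15pm end SLOT7 → 2
6:45pm end SLOT5 → 1
7:15pm end SLOT6 → 0
Peak is 3, at 5:45pm (SLOT5, SLOT6, SLOT7).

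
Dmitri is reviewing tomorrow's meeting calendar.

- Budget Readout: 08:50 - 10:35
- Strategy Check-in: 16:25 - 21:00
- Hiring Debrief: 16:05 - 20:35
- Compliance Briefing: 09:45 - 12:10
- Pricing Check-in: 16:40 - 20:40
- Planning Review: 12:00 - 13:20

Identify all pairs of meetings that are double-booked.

Budget Readout & Compliance Briefing, Compliance Briefing & Planning Review, Hiring Debrief & Pricing Check-in, Hiring Debrief & Strategy Check-in, Pricing Check-in & Strategy Check-in

Two intervals overlap when each starts before the other ends.
Sorted by start: Budget Readout, Compliance Briefing, Planning Review, Hiring Debrief, Strategy Check-in, Pricing Check-in.
Compliance Briefing starts before Budget Readout ends → Budget Readout and Compliance Briefing overlap.
Planning Review starts after Budget Readout ends — done with Budget Readout.
Planning Review starts before Compliance Briefing ends → Compliance Briefing and Planning Review overlap.
Hiring Debrief starts after Compliance Briefing ends — done with Compliance Briefing.
Hiring Debrief starts after Planning Review ends — done with Planning Review.
Strategy Check-in starts before Hiring Debrief ends → Hiring Debrief and Strategy Check-in overlap.
Pricing Check-in starts before Hiring Debrief ends → Hiring Debrief and Pricing Check-in overlap.
Pricing Check-in starts before Strategy Check-in ends → Strategy Check-in and Pricing Check-in overlap.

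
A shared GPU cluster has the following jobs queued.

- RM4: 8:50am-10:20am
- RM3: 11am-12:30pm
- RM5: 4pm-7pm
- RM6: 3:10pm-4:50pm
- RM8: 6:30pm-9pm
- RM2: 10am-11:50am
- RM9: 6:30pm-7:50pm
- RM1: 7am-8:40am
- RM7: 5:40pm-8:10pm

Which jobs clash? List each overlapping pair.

RM2 & RM3, RM2 & RM4, RM5 & RM6, RM5 & RM7, RM5 & RM8, RM5 & RM9, RM7 & RM8, RM7 & RM9, RM8 & RM9

Two intervals overlap when each starts before the other ends.
Sorted by start: RM1, RM4, RM2, RM3, RM6, RM5, RM7, RM8, RM9.
RM4 starts after RM1 ends, so nothing later overlaps RM1 either.
RM2 starts before RM4 ends → RM4 and RM2 overlap.
RM3 starts after RM4 ends, so nothing later overlaps RM4 either.
RM3 starts before RM2 ends → RM2 and RM3 overlap.
RM6 starts after RM2 ends, so nothing later overlaps RM2 either.
RM6 starts after RM3 ends, so nothing later overlaps RM3 either.
RM5 starts before RM6 ends → RM6 and RM5 overlap.
RM7 starts after RM6 ends, so nothing later overlaps RM6 either.
RM7 starts before RM5 ends → RM5 and RM7 overlap.
RM8 starts before RM5 ends → RM5 and RM8 overlap.
RM9 starts before RM5 ends → RM5 and RM9 overlap.
RM8 starts before RM7 ends → RM7 and RM8 overlap.
RM9 starts before RM7 ends → RM7 and RM9 overlap.
RM9 starts before RM8 ends → RM8 and RM9 overlap.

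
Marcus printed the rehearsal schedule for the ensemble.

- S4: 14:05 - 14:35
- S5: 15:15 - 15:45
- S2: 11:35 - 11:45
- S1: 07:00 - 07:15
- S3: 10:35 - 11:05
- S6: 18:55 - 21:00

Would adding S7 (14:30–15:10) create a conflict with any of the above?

Yes — it overlaps S4

S1: ends 07:15 at or before S7 starts 14:30 → clear.
S3: ends 11:05 at or before S7 starts 14:30 → clear.
S2: ends 11:45 at or before S7 starts 14:30 → clear.
S4: starts 14:05 before S7 ends 15:10, and ends 14:35 after S7 starts 14:30 → overlap.
S5: starts 15:15 at or after S7 ends 15:10 → clear.
S6: starts 18:55 at or after S7 ends 15:10 → clear.
S7 overlaps S4.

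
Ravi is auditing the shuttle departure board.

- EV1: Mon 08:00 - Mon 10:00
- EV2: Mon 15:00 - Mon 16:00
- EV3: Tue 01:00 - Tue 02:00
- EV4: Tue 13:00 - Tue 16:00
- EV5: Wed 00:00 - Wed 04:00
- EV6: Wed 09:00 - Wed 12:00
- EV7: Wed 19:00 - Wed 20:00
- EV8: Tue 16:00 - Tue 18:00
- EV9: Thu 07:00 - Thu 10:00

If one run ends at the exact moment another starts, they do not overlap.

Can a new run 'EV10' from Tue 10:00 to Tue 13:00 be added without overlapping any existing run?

EV1: ends Mon 10:00 at or before EV10 starts Tue 10:00 → clear.
EV2: ends Mon 16:00 at or before EV10 starts Tue 10:00 → clear.
EV3: ends Tue 02:00 at or before EV10 starts Tue 10:00 → clear.
EV4: starts Tue 13:00 at or after EV10 ends Tue 13:00 → clear.
EV8: starts Tue 16:00 at or after EV10 ends Tue 13:00 → clear.
EV5: starts Wed 00:00 at or after EV10 ends Tue 13:00 → clear.
EV6: starts Wed 09:00 at or after EV10 ends Tue 13:00 → clear.
EV7: starts Wed 19:00 at or after EV10 ends Tue 13:00 → clear.
EV9: starts Thu 07:00 at or after EV10 ends Tue 13:00 → clear.

Yes — the slot is free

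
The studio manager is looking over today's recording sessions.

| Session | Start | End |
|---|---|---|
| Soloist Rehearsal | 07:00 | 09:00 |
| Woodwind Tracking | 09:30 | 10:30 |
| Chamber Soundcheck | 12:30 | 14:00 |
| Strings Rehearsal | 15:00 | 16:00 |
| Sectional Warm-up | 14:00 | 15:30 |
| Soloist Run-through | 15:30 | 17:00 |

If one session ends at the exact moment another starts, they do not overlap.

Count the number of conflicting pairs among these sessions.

2

Sorted by start: Soloist Rehearsal, Woodwind Tracking, Chamber Soundcheck, Sectional Warm-up, Strings Rehearsal, Soloist Run-through.
Woodwind Tracking starts after Soloist Rehearsal ends; Soloist Rehearsal is clear from here.
Chamber Soundcheck starts after Woodwind Tracking ends; Woodwind Tracking is clear from here.
Sectional Warm-up starts exactly when Chamber Soundcheck ends (back-to-back, no overlap); Chamber Soundcheck is clear from here.
Strings Rehearsal starts before Sectional Warm-up ends → Sectional Warm-up and Strings Rehearsal overlap.
Soloist Run-through starts exactly when Sectional Warm-up ends (back-to-back, no overlap).
Soloist Run-through starts before Strings Rehearsal ends → Strings Rehearsal and Soloist Run-through overlap.
Overlapping pairs: Sectional Warm-up & Strings Rehearsal, Soloist Run-through & Strings Rehearsal — 2 in total.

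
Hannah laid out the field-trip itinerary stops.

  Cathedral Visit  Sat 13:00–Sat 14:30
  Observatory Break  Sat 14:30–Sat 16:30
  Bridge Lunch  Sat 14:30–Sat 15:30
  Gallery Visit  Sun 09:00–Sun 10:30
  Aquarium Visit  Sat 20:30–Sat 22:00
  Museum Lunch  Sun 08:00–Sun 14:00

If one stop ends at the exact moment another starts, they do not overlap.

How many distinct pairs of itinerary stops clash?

Check each pair: they overlap iff neither finishes before the other starts.
Sorted by start: Cathedral Visit, Observatory Break, Bridge Lunch, Aquarium Visit, Museum Lunch, Gallery Visit.
Observatory Break starts exactly when Cathedral Visit ends (back-to-back, no overlap) — done with Cathedral Visit.
Bridge Lunch starts before Observatory Break ends → Observatory Break and Bridge Lunch overlap.
Aquarium Visit starts after Observatory Break ends — done with Observatory Break.
Aquarium Visit starts after Bridge Lunch ends — done with Bridge Lunch.
Museum Lunch starts after Aquarium Visit ends — done with Aquarium Visit.
Gallery Visit starts before Museum Lunch ends → Museum Lunch and Gallery Visit overlap.
Overlapping pairs: Bridge Lunch & Observatory Break, Gallery Visit & Museum Lunch — 2 in total.

2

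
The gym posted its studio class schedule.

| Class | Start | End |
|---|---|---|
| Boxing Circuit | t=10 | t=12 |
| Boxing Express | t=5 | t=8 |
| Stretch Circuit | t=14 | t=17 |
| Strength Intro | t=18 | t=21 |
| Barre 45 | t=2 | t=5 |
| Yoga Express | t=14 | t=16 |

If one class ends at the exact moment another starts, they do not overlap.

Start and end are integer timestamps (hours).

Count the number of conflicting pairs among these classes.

Check each pair: they overlap iff neither finishes before the other starts.
Sorted by start: Barre 45, Boxing Express, Boxing Circuit, Stretch Circuit, Yoga Express, Strength Intro.
Boxing Express starts exactly when Barre 45 ends (back-to-back, no overlap), so nothing later overlaps Barre 45 either.
Boxing Circuit starts after Boxing Express ends, so nothing later overlaps Boxing Express either.
Stretch Circuit starts after Boxing Circuit ends, so nothing later overlaps Boxing Circuit either.
Yoga Express starts before Stretch Circuit ends → Stretch Circuit and Yoga Express overlap.
Strength Intro starts after Stretch Circuit ends.
Strength Intro starts after Yoga Express ends.
Overlapping pairs: Stretch Circuit & Yoga Express — 1 in total.

1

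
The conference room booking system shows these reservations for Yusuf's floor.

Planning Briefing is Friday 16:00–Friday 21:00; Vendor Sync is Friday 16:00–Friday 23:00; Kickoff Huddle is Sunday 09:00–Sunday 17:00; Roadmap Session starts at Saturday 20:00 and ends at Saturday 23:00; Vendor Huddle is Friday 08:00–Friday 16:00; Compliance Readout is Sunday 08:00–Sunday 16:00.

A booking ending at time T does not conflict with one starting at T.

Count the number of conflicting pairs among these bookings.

Two intervals overlap when each starts before the other ends.
Sorted by start: Vendor Huddle, Planning Briefing, Vendor Sync, Roadmap Session, Compliance Readout, Kickoff Huddle.
Planning Briefing starts exactly when Vendor Huddle ends (back-to-back, no overlap), so Vendor Huddle has no further overlaps.
Vendor Sync starts before Planning Briefing ends → Planning Briefing and Vendor Sync overlap.
Roadmap Session starts after Planning Briefing ends, so Planning Briefing has no further overlaps.
Roadmap Session starts after Vendor Sync ends, so Vendor Sync has no further overlaps.
Compliance Readout starts after Roadmap Session ends, so Roadmap Session has no further overlaps.
Kickoff Huddle starts before Compliance Readout ends → Compliance Readout and Kickoff Huddle overlap.
Overlapping pairs: Compliance Readout & Kickoff Huddle, Planning Briefing & Vendor Sync — 2 in total.

2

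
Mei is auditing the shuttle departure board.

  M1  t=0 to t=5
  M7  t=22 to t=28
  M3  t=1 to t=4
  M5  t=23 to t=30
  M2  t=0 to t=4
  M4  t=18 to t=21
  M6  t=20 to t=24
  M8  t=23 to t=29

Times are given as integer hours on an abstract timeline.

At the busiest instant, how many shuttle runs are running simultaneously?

4

Walk through starts and ends in time order (an end at T is processed before a start at T):
t=0 start M1 → 1
t=0 start M2 → 2
t=1 start M3 → 3
t=4 end M2 → 2
t=4 end M3 → 1
t=5 end M1 → 0
t=18 start M4 → 1
t=20 start M6 → 2
t=21 end M4 → 1
t=22 start M7 → 2
t=23 start M5 → 3
t=23 start M8 → 4
t=24 end M6 → 3
t=28 end M7 → 2
t=29 end M8 → 1
t=30 end M5 → 0
Peak is 4, at t=23 (M5, M6, M7, M8).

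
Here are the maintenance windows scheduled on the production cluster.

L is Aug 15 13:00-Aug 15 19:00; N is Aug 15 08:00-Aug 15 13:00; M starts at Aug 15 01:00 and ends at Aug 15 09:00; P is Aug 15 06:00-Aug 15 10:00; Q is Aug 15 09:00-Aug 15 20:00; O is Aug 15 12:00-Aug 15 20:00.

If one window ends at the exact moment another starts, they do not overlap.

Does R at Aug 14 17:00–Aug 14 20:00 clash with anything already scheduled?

No — it doesn't clash with anything

M: starts Aug 15 01:00 at or after R ends Aug 14 20:00 → clear.
P: starts Aug 15 06:00 at or after R ends Aug 14 20:00 → clear.
N: starts Aug 15 08:00 at or after R ends Aug 14 20:00 → clear.
Q: starts Aug 15 09:00 at or after R ends Aug 14 20:00 → clear.
O: starts Aug 15 12:00 at or after R ends Aug 14 20:00 → clear.
L: starts Aug 15 13:00 at or after R ends Aug 14 20:00 → clear.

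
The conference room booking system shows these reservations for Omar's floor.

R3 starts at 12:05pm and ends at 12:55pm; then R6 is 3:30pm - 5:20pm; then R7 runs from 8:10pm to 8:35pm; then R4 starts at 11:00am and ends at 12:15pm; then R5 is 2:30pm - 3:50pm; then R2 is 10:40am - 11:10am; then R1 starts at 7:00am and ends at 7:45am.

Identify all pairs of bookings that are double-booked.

Sorted by start: R1, R2, R4, R3, R5, R6, R7.
R2 starts after R1 ends — done with R1.
R4 starts before R2 ends → R2 and R4 overlap.
R3 starts after R2 ends — done with R2.
R3 starts before R4 ends → R4 and R3 overlap.
R5 starts after R4 ends — done with R4.
R5 starts after R3 ends — done with R3.
R6 starts before R5 ends → R5 and R6 overlap.
R7 starts after R5 ends.
R7 starts after R6 ends.

R2 & R4, R3 & R4, R5 & R6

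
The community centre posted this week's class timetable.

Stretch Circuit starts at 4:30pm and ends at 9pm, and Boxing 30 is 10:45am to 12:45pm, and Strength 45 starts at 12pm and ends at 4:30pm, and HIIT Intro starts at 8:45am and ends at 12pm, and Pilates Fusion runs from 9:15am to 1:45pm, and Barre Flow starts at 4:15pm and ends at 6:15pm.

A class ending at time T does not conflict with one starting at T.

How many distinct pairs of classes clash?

Sorted by start: HIIT Intro, Pilates Fusion, Boxing 30, Strength 45, Barre Flow, Stretch Circuit.
Pilates Fusion starts before HIIT Intro ends → HIIT Intro and Pilates Fusion overlap.
Boxing 30 starts before HIIT Intro ends → HIIT Intro and Boxing 30 overlap.
Strength 45 starts exactly when HIIT Intro ends (back-to-back, no overlap), so HIIT Intro has no further overlaps.
Boxing 30 starts before Pilates Fusion ends → Pilates Fusion and Boxing 30 overlap.
Strength 45 starts before Pilates Fusion ends → Pilates Fusion and Strength 45 overlap.
Barre Flow starts after Pilates Fusion ends, so Pilates Fusion has no further overlaps.
Strength 45 starts before Boxing 30 ends → Boxing 30 and Strength 45 overlap.
Barre Flow starts after Boxing 30 ends, so Boxing 30 has no further overlaps.
Barre Flow starts before Strength 45 ends → Strength 45 and Barre Flow overlap.
Stretch Circuit starts exactly when Strength 45 ends (back-to-back, no overlap).
Stretch Circuit starts before Barre Flow ends → Barre Flow and Stretch Circuit overlap.
Overlapping pairs: Barre Flow & Strength 45, Barre Flow & Stretch Circuit, Boxing 30 & HIIT Intro, Boxing 30 & Pilates Fusion, Boxing 30 & Strength 45, HIIT Intro & Pilates Fusion, Pilates Fusion & Strength 45 — 7 in total.

7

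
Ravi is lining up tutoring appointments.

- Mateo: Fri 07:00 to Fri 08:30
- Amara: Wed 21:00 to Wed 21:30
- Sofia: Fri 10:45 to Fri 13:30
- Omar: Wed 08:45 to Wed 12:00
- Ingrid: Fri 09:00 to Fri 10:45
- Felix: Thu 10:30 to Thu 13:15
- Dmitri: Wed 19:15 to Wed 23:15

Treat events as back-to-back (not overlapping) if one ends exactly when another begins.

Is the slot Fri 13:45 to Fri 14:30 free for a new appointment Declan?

Yes — the slot is free

Omar: ends Wed 12:00 at or before Declan starts Fri 13:45 → clear.
Dmitri: ends Wed 23:15 at or before Declan starts Fri 13:45 → clear.
Amara: ends Wed 21:30 at or before Declan starts Fri 13:45 → clear.
Felix: ends Thu 13:15 at or before Declan starts Fri 13:45 → clear.
Mateo: ends Fri 08:30 at or before Declan starts Fri 13:45 → clear.
Ingrid: ends Fri 10:45 at or before Declan starts Fri 13:45 → clear.
Sofia: ends Fri 13:30 at or before Declan starts Fri 13:45 → clear.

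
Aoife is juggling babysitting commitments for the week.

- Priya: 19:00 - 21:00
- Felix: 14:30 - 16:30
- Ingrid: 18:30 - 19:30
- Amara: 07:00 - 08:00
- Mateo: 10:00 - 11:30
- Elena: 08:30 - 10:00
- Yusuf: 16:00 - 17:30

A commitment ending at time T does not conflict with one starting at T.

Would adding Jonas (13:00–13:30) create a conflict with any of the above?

Amara: ends 08:00 at or before Jonas starts 13:00 → clear.
Elena: ends 10:00 at or before Jonas starts 13:00 → clear.
Mateo: ends 11:30 at or before Jonas starts 13:00 → clear.
Felix: starts 14:30 at or after Jonas ends 13:30 → clear.
Yusuf: starts 16:00 at or after Jonas ends 13:30 → clear.
Ingrid: starts 18:30 at or after Jonas ends 13:30 → clear.
Priya: starts 19:00 at or after Jonas ends 13:30 → clear.

No — it doesn't clash with anything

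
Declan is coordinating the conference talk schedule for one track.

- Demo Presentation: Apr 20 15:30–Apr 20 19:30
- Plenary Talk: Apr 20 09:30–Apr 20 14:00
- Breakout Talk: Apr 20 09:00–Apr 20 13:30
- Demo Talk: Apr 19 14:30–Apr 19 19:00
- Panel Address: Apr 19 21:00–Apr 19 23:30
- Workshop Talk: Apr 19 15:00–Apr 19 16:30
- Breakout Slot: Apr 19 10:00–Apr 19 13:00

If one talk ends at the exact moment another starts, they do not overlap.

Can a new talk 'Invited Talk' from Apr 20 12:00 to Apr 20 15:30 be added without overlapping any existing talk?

No — it overlaps Breakout Talk, Plenary Talk

Breakout Slot: ends Apr 19 13:00 at or before Invited Talk starts Apr 20 12:00 → clear.
Demo Talk: ends Apr 19 19:00 at or before Invited Talk starts Apr 20 12:00 → clear.
Workshop Talk: ends Apr 19 16:30 at or before Invited Talk starts Apr 20 12:00 → clear.
Panel Address: ends Apr 19 23:30 at or before Invited Talk starts Apr 20 12:00 → clear.
Breakout Talk: starts Apr 20 09:00 before Invited Talk ends Apr 20 15:30, and ends Apr 20 13:30 after Invited Talk starts Apr 20 12:00 → overlap.
Plenary Talk: starts Apr 20 09:30 before Invited Talk ends Apr 20 15:30, and ends Apr 20 14:00 after Invited Talk starts Apr 20 12:00 → overlap.
Demo Presentation: starts Apr 20 15:30 at or after Invited Talk ends Apr 20 15:30 → clear.
Invited Talk overlaps Plenary Talk, Breakout Talk.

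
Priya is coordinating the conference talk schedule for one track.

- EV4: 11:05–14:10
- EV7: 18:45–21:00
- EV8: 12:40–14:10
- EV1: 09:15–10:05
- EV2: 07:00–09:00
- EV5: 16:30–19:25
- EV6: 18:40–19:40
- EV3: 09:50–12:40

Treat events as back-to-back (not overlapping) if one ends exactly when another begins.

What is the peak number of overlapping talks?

Walk through starts and ends in time order (an end at T is processed before a start at T):
07:00 start EV2 → 1
09:00 end EV2 → 0
09:15 start EV1 → 1
09:50 start EV3 → 2
10:05 end EV1 → 1
11:05 start EV4 → 2
12:40 end EV3 → 1
12:40 start EV8 → 2
14:10 end EV4 → 1
14:10 end EV8 → 0
16:30 start EV5 → 1
18:40 start EV6 → 2
18:45 start EV7 → 3
19:25 end EV5 → 2
19:40 end EV6 → 1
21:00 end EV7 → 0
Peak is 3, at 18:45 (EV5, EV6, EV7).

3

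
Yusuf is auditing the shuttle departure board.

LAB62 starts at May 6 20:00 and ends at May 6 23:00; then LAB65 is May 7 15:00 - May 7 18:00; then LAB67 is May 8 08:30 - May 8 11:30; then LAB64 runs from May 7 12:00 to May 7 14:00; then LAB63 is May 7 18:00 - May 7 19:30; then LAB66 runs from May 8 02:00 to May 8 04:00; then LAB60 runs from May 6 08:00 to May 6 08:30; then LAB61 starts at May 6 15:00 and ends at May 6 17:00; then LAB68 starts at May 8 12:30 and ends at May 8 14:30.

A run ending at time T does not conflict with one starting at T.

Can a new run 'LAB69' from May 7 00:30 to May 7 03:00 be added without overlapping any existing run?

LAB60: ends May 6 08:30 at or before LAB69 starts May 7 00:30 → clear.
LAB61: ends May 6 17:00 at or before LAB69 starts May 7 00:30 → clear.
LAB62: ends May 6 23:00 at or before LAB69 starts May 7 00:30 → clear.
LAB64: starts May 7 12:00 at or after LAB69 ends May 7 03:00 → clear.
LAB65: starts May 7 15:00 at or after LAB69 ends May 7 03:00 → clear.
LAB63: starts May 7 18:00 at or after LAB69 ends May 7 03:00 → clear.
LAB66: starts May 8 02:00 at or after LAB69 ends May 7 03:00 → clear.
LAB67: starts May 8 08:30 at or after LAB69 ends May 7 03:00 → clear.
LAB68: starts May 8 12:30 at or after LAB69 ends May 7 03:00 → clear.

Yes — the slot is free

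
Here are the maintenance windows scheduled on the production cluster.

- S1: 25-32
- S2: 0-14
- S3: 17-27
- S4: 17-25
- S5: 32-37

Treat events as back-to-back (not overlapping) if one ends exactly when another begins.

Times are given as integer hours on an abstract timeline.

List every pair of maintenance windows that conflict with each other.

S1 & S3, S3 & S4

Sorted by start: S2, S3, S4, S1, S5.
S3 starts after S2 ends; S2 is clear from here.
S4 starts before S3 ends → S3 and S4 overlap.
S1 starts before S3 ends → S3 and S1 overlap.
S5 starts after S3 ends.
S1 starts exactly when S4 ends (back-to-back, no overlap); S4 is clear from here.
S5 starts exactly when S1 ends (back-to-back, no overlap).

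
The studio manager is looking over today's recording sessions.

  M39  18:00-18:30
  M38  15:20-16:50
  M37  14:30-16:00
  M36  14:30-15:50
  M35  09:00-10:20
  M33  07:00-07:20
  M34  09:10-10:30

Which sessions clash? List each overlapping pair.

M34 & M35, M36 & M37, M36 & M38, M37 & M38

Check each pair: they overlap iff neither finishes before the other starts.
Sorted by start: M33, M35, M34, M36, M37, M38, M39.
M35 starts after M33 ends; M33 is clear from here.
M34 starts before M35 ends → M35 and M34 overlap.
M36 starts after M35 ends; M35 is clear from here.
M36 starts after M34 ends; M34 is clear from here.
M37 starts before M36 ends → M36 and M37 overlap.
M38 starts before M36 ends → M36 and M38 overlap.
M39 starts after M36 ends.
M38 starts before M37 ends → M37 and M38 overlap.
M39 starts after M37 ends.
M39 starts after M38 ends.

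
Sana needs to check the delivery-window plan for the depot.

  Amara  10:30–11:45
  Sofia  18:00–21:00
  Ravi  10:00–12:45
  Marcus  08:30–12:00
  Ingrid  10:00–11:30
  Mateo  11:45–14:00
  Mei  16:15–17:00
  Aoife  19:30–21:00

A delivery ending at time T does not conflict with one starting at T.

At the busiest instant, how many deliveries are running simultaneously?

4

Walk through starts and ends in time order (an end at T is processed before a start at T):
08:30 start Marcus → 1
10:00 start Ingrid → 2
10:00 start Ravi → 3
10:30 start Amara → 4
11:30 end Ingrid → 3
11:45 end Amara → 2
11:45 start Mateo → 3
12:00 end Marcus → 2
12:45 end Ravi → 1
14:00 end Mateo → 0
16:15 start Mei → 1
17:00 end Mei → 0
18:00 start Sofia → 1
19:30 start Aoife → 2
21:00 end Aoife → 1
21:00 end Sofia → 0
Peak is 4, at 10:30 (Amara, Ingrid, Marcus, Ravi).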